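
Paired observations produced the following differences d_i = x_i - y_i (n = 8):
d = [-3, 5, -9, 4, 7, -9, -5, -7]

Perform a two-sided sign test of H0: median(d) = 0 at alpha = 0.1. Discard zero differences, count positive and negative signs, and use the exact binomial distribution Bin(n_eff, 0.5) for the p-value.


Step 1: Discard zero differences. Original n = 8; n_eff = number of nonzero differences = 8.
Nonzero differences (with sign): -3, +5, -9, +4, +7, -9, -5, -7
Step 2: Count signs: positive = 3, negative = 5.
Step 3: Under H0: P(positive) = 0.5, so the number of positives S ~ Bin(8, 0.5).
Step 4: Two-sided exact p-value = sum of Bin(8,0.5) probabilities at or below the observed probability = 0.726562.
Step 5: alpha = 0.1. fail to reject H0.

n_eff = 8, pos = 3, neg = 5, p = 0.726562, fail to reject H0.


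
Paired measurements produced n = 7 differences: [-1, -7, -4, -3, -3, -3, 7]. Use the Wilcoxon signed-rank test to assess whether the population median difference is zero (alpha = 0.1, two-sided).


Step 1: Drop any zero differences (none here) and take |d_i|.
|d| = [1, 7, 4, 3, 3, 3, 7]
Step 2: Midrank |d_i| (ties get averaged ranks).
ranks: |1|->1, |7|->6.5, |4|->5, |3|->3, |3|->3, |3|->3, |7|->6.5
Step 3: Attach original signs; sum ranks with positive sign and with negative sign.
W+ = 6.5 = 6.5
W- = 1 + 6.5 + 5 + 3 + 3 + 3 = 21.5
(Check: W+ + W- = 28 should equal n(n+1)/2 = 28.)
Step 4: Test statistic W = min(W+, W-) = 6.5.
Step 5: Ties in |d|, so use the tie-corrected normal approximation.
        E[W] = n(n+1)/4 = 7*8/4 = 14.
        Tie groups: |d|=3 (t=3), |d|=7 (t=2); sum(t^3 - t) = 30.
        Var[W] = n(n+1)(2n+1)/24 - sum(t^3-t)/48 = 840/24 - 30/48 = 34.375.
        z = (W - E[W]) / sqrt(Var[W]) = (6.5 - 14) / 5.8630 = -1.2792.
        Two-sided p = 2*Phi(z) = 0.200825.
Step 6: alpha = 0.1. fail to reject H0.

W+ = 6.5, W- = 21.5, W = min = 6.5, p = 0.200825, fail to reject H0.


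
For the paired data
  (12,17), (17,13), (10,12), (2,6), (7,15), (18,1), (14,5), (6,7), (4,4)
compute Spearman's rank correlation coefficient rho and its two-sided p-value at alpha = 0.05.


Step 1: Rank x and y separately (midranks; no ties here).
rank(x): 12->6, 17->8, 10->5, 2->1, 7->4, 18->9, 14->7, 6->3, 4->2
rank(y): 17->9, 13->7, 12->6, 6->4, 15->8, 1->1, 5->3, 7->5, 4->2
Step 2: d_i = R_x(i) - R_y(i); compute d_i^2.
  (6-9)^2=9, (8-7)^2=1, (5-6)^2=1, (1-4)^2=9, (4-8)^2=16, (9-1)^2=64, (7-3)^2=16, (3-5)^2=4, (2-2)^2=0
sum(d^2) = 120.
Step 3: rho = 1 - 6*120 / (9*(9^2 - 1)) = 1 - 720/720 = 0.000000.
Step 4: Under H0, t = rho * sqrt((n-2)/(1-rho^2)) = 0.0000 ~ t(7).
Step 5: Two-sided p-value from the t-distribution with 7 df = 1.000000.
Step 6: alpha = 0.05. fail to reject H0.

rho = 0.0000, p = 1.000000, fail to reject H0 at alpha = 0.05.


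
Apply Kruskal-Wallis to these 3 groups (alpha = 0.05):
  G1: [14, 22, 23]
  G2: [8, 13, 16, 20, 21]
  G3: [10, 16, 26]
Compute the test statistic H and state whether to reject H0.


Step 1: Combine all N = 11 observations and assign midranks.
sorted (value, group, rank): (8,G2,1), (10,G3,2), (13,G2,3), (14,G1,4), (16,G2,5.5), (16,G3,5.5), (20,G2,7), (21,G2,8), (22,G1,9), (23,G1,10), (26,G3,11)
Step 2: Sum ranks within each group.
R_1 = 23 (n_1 = 3)
R_2 = 24.5 (n_2 = 5)
R_3 = 18.5 (n_3 = 3)
Step 3: H = 12/(N(N+1)) * sum(R_i^2/n_i) - 3(N+1)
     = 12/(11*12) * (23^2/3 + 24.5^2/5 + 18.5^2/3) - 3*12
     = 0.090909 * 410.467 - 36
     = 1.315152.
Step 4: Ties present; correction factor C = 1 - 6/(11^3 - 11) = 0.995455. Corrected H = 1.315152 / 0.995455 = 1.321157.
Step 5: Under H0, H ~ chi^2(2); p-value = 0.516552.
Step 6: alpha = 0.05. fail to reject H0.

H = 1.3212, df = 2, p = 0.516552, fail to reject H0.


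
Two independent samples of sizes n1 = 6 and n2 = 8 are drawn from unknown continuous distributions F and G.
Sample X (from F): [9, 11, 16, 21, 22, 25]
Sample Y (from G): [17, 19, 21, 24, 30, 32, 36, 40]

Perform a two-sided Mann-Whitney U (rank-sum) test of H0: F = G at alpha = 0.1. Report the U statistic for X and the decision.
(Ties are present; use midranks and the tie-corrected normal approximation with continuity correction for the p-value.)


Step 1: Combine and sort all 14 observations; assign midranks.
sorted (value, group): (9,X), (11,X), (16,X), (17,Y), (19,Y), (21,X), (21,Y), (22,X), (24,Y), (25,X), (30,Y), (32,Y), (36,Y), (40,Y)
ranks: 9->1, 11->2, 16->3, 17->4, 19->5, 21->6.5, 21->6.5, 22->8, 24->9, 25->10, 30->11, 32->12, 36->13, 40->14
Step 2: Rank sum for X: R1 = 1 + 2 + 3 + 6.5 + 8 + 10 = 30.5.
Step 3: U_X = R1 - n1(n1+1)/2 = 30.5 - 6*7/2 = 30.5 - 21 = 9.5.
       U_Y = n1*n2 - U_X = 48 - 9.5 = 38.5.
Step 4: Ties are present, so use the tie-corrected normal approximation (with continuity correction) for the p-value.
Step 5: p-value = 0.070392; compare to alpha = 0.1. reject H0.

U_X = 9.5, p = 0.070392, reject H0 at alpha = 0.1.


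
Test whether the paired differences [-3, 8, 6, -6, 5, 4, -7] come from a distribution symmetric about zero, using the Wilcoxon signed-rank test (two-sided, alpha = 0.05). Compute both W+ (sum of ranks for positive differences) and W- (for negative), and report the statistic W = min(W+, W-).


Step 1: Drop any zero differences (none here) and take |d_i|.
|d| = [3, 8, 6, 6, 5, 4, 7]
Step 2: Midrank |d_i| (ties get averaged ranks).
ranks: |3|->1, |8|->7, |6|->4.5, |6|->4.5, |5|->3, |4|->2, |7|->6
Step 3: Attach original signs; sum ranks with positive sign and with negative sign.
W+ = 7 + 4.5 + 3 + 2 = 16.5
W- = 1 + 4.5 + 6 = 11.5
(Check: W+ + W- = 28 should equal n(n+1)/2 = 28.)
Step 4: Test statistic W = min(W+, W-) = 11.5.
Step 5: Ties in |d|, so use the tie-corrected normal approximation.
        E[W] = n(n+1)/4 = 7*8/4 = 14.
        Tie groups: |d|=6 (t=2); sum(t^3 - t) = 6.
        Var[W] = n(n+1)(2n+1)/24 - sum(t^3-t)/48 = 840/24 - 6/48 = 34.875.
        z = (W - E[W]) / sqrt(Var[W]) = (11.5 - 14) / 5.9055 = -0.4233.
        Two-sided p = 2*Phi(z) = 0.672052.
Step 6: alpha = 0.05. fail to reject H0.

W+ = 16.5, W- = 11.5, W = min = 11.5, p = 0.672052, fail to reject H0.


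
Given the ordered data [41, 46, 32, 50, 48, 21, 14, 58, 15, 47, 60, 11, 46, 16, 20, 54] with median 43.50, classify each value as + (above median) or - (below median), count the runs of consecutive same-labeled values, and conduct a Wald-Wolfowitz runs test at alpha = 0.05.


Step 1: Compute median = 43.50; label A = above, B = below.
Labels in order: BABAABBABAABABBA  (n_A = 8, n_B = 8)
Step 2: Count runs R = 12.
Step 3: Under H0 (random ordering), E[R] = 2*n_A*n_B/(n_A+n_B) + 1 = 2*8*8/16 + 1 = 9.0000.
        Var[R] = 2*n_A*n_B*(2*n_A*n_B - n_A - n_B) / ((n_A+n_B)^2 * (n_A+n_B-1)) = 14336/3840 = 3.7333.
        SD[R] = 1.9322.
Step 4: Continuity-corrected z = (R - 0.5 - E[R]) / SD[R] = (12 - 0.5 - 9.0000) / 1.9322 = 1.2939.
Step 5: Two-sided p-value via normal approximation = 2*(1 - Phi(|z|)) = 0.195709.
Step 6: alpha = 0.05. fail to reject H0.

R = 12, z = 1.2939, p = 0.195709, fail to reject H0.


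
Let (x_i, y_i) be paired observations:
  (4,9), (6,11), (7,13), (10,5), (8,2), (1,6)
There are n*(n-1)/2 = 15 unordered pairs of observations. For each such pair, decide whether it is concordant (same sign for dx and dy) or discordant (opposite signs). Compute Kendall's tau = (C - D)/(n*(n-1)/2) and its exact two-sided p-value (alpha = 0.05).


Step 1: Enumerate the 15 unordered pairs (i,j) with i<j and classify each by sign(x_j-x_i) * sign(y_j-y_i).
  (1,2):dx=+2,dy=+2->C; (1,3):dx=+3,dy=+4->C; (1,4):dx=+6,dy=-4->D; (1,5):dx=+4,dy=-7->D
  (1,6):dx=-3,dy=-3->C; (2,3):dx=+1,dy=+2->C; (2,4):dx=+4,dy=-6->D; (2,5):dx=+2,dy=-9->D
  (2,6):dx=-5,dy=-5->C; (3,4):dx=+3,dy=-8->D; (3,5):dx=+1,dy=-11->D; (3,6):dx=-6,dy=-7->C
  (4,5):dx=-2,dy=-3->C; (4,6):dx=-9,dy=+1->D; (5,6):dx=-7,dy=+4->D
Step 2: C = 7, D = 8, total pairs = 15.
Step 3: tau = (C - D)/(n(n-1)/2) = (7 - 8)/15 = -0.066667.
Step 4: Exact two-sided p-value (enumerate n! = 720 permutations of y under H0): p = 1.000000.
Step 5: alpha = 0.05. fail to reject H0.

tau_b = -0.0667 (C=7, D=8), p = 1.000000, fail to reject H0.


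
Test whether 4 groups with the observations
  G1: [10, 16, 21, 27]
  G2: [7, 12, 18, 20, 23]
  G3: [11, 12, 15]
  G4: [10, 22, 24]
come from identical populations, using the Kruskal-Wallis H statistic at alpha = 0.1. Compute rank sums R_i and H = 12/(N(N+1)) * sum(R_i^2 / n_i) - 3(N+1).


Step 1: Combine all N = 15 observations and assign midranks.
sorted (value, group, rank): (7,G2,1), (10,G1,2.5), (10,G4,2.5), (11,G3,4), (12,G2,5.5), (12,G3,5.5), (15,G3,7), (16,G1,8), (18,G2,9), (20,G2,10), (21,G1,11), (22,G4,12), (23,G2,13), (24,G4,14), (27,G1,15)
Step 2: Sum ranks within each group.
R_1 = 36.5 (n_1 = 4)
R_2 = 38.5 (n_2 = 5)
R_3 = 16.5 (n_3 = 3)
R_4 = 28.5 (n_4 = 3)
Step 3: H = 12/(N(N+1)) * sum(R_i^2/n_i) - 3(N+1)
     = 12/(15*16) * (36.5^2/4 + 38.5^2/5 + 16.5^2/3 + 28.5^2/3) - 3*16
     = 0.050000 * 991.013 - 48
     = 1.550625.
Step 4: Ties present; correction factor C = 1 - 12/(15^3 - 15) = 0.996429. Corrected H = 1.550625 / 0.996429 = 1.556183.
Step 5: Under H0, H ~ chi^2(3); p-value = 0.669365.
Step 6: alpha = 0.1. fail to reject H0.

H = 1.5562, df = 3, p = 0.669365, fail to reject H0.


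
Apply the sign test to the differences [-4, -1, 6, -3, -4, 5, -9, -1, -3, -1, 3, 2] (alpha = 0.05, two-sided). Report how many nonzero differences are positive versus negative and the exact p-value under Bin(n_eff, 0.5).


Step 1: Discard zero differences. Original n = 12; n_eff = number of nonzero differences = 12.
Nonzero differences (with sign): -4, -1, +6, -3, -4, +5, -9, -1, -3, -1, +3, +2
Step 2: Count signs: positive = 4, negative = 8.
Step 3: Under H0: P(positive) = 0.5, so the number of positives S ~ Bin(12, 0.5).
Step 4: Two-sided exact p-value = sum of Bin(12,0.5) probabilities at or below the observed probability = 0.387695.
Step 5: alpha = 0.05. fail to reject H0.

n_eff = 12, pos = 4, neg = 8, p = 0.387695, fail to reject H0.


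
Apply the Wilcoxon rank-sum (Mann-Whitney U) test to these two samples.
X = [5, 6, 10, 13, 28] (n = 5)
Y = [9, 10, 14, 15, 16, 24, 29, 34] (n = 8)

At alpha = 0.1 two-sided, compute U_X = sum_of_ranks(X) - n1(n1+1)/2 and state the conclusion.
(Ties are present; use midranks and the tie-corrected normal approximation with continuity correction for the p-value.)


Step 1: Combine and sort all 13 observations; assign midranks.
sorted (value, group): (5,X), (6,X), (9,Y), (10,X), (10,Y), (13,X), (14,Y), (15,Y), (16,Y), (24,Y), (28,X), (29,Y), (34,Y)
ranks: 5->1, 6->2, 9->3, 10->4.5, 10->4.5, 13->6, 14->7, 15->8, 16->9, 24->10, 28->11, 29->12, 34->13
Step 2: Rank sum for X: R1 = 1 + 2 + 4.5 + 6 + 11 = 24.5.
Step 3: U_X = R1 - n1(n1+1)/2 = 24.5 - 5*6/2 = 24.5 - 15 = 9.5.
       U_Y = n1*n2 - U_X = 40 - 9.5 = 30.5.
Step 4: Ties are present, so use the tie-corrected normal approximation (with continuity correction) for the p-value.
Step 5: p-value = 0.142685; compare to alpha = 0.1. fail to reject H0.

U_X = 9.5, p = 0.142685, fail to reject H0 at alpha = 0.1.


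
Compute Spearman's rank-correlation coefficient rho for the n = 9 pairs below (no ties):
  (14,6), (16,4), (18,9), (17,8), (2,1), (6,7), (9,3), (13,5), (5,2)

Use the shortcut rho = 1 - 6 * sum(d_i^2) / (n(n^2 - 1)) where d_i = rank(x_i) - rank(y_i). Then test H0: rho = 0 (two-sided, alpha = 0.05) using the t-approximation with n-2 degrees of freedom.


Step 1: Rank x and y separately (midranks; no ties here).
rank(x): 14->6, 16->7, 18->9, 17->8, 2->1, 6->3, 9->4, 13->5, 5->2
rank(y): 6->6, 4->4, 9->9, 8->8, 1->1, 7->7, 3->3, 5->5, 2->2
Step 2: d_i = R_x(i) - R_y(i); compute d_i^2.
  (6-6)^2=0, (7-4)^2=9, (9-9)^2=0, (8-8)^2=0, (1-1)^2=0, (3-7)^2=16, (4-3)^2=1, (5-5)^2=0, (2-2)^2=0
sum(d^2) = 26.
Step 3: rho = 1 - 6*26 / (9*(9^2 - 1)) = 1 - 156/720 = 0.783333.
Step 4: Under H0, t = rho * sqrt((n-2)/(1-rho^2)) = 3.3341 ~ t(7).
Step 5: Two-sided p-value from the t-distribution with 7 df = 0.012520.
Step 6: alpha = 0.05. reject H0.

rho = 0.7833, p = 0.012520, reject H0 at alpha = 0.05.


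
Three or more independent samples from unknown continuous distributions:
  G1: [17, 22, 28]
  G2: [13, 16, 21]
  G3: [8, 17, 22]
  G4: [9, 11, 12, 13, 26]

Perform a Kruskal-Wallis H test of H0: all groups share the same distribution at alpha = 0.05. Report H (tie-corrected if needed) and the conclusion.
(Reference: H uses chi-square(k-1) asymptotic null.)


Step 1: Combine all N = 14 observations and assign midranks.
sorted (value, group, rank): (8,G3,1), (9,G4,2), (11,G4,3), (12,G4,4), (13,G2,5.5), (13,G4,5.5), (16,G2,7), (17,G1,8.5), (17,G3,8.5), (21,G2,10), (22,G1,11.5), (22,G3,11.5), (26,G4,13), (28,G1,14)
Step 2: Sum ranks within each group.
R_1 = 34 (n_1 = 3)
R_2 = 22.5 (n_2 = 3)
R_3 = 21 (n_3 = 3)
R_4 = 27.5 (n_4 = 5)
Step 3: H = 12/(N(N+1)) * sum(R_i^2/n_i) - 3(N+1)
     = 12/(14*15) * (34^2/3 + 22.5^2/3 + 21^2/3 + 27.5^2/5) - 3*15
     = 0.057143 * 852.333 - 45
     = 3.704762.
Step 4: Ties present; correction factor C = 1 - 18/(14^3 - 14) = 0.993407. Corrected H = 3.704762 / 0.993407 = 3.729351.
Step 5: Under H0, H ~ chi^2(3); p-value = 0.292211.
Step 6: alpha = 0.05. fail to reject H0.

H = 3.7294, df = 3, p = 0.292211, fail to reject H0.


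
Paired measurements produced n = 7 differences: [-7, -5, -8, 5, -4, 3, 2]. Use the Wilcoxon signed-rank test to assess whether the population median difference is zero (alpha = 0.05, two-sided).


Step 1: Drop any zero differences (none here) and take |d_i|.
|d| = [7, 5, 8, 5, 4, 3, 2]
Step 2: Midrank |d_i| (ties get averaged ranks).
ranks: |7|->6, |5|->4.5, |8|->7, |5|->4.5, |4|->3, |3|->2, |2|->1
Step 3: Attach original signs; sum ranks with positive sign and with negative sign.
W+ = 4.5 + 2 + 1 = 7.5
W- = 6 + 4.5 + 7 + 3 = 20.5
(Check: W+ + W- = 28 should equal n(n+1)/2 = 28.)
Step 4: Test statistic W = min(W+, W-) = 7.5.
Step 5: Ties in |d|, so use the tie-corrected normal approximation.
        E[W] = n(n+1)/4 = 7*8/4 = 14.
        Tie groups: |d|=5 (t=2); sum(t^3 - t) = 6.
        Var[W] = n(n+1)(2n+1)/24 - sum(t^3-t)/48 = 840/24 - 6/48 = 34.875.
        z = (W - E[W]) / sqrt(Var[W]) = (7.5 - 14) / 5.9055 = -1.1007.
        Two-sided p = 2*Phi(z) = 0.271041.
Step 6: alpha = 0.05. fail to reject H0.

W+ = 7.5, W- = 20.5, W = min = 7.5, p = 0.271041, fail to reject H0.


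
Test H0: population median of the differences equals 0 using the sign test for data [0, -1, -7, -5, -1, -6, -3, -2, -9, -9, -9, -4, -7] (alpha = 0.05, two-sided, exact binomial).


Step 1: Discard zero differences. Original n = 13; n_eff = number of nonzero differences = 12.
Nonzero differences (with sign): -1, -7, -5, -1, -6, -3, -2, -9, -9, -9, -4, -7
Step 2: Count signs: positive = 0, negative = 12.
Step 3: Under H0: P(positive) = 0.5, so the number of positives S ~ Bin(12, 0.5).
Step 4: Two-sided exact p-value = sum of Bin(12,0.5) probabilities at or below the observed probability = 0.000488.
Step 5: alpha = 0.05. reject H0.

n_eff = 12, pos = 0, neg = 12, p = 0.000488, reject H0.


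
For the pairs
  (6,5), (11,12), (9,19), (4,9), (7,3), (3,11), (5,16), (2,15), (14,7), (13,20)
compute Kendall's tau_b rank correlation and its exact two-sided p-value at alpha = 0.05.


Step 1: Enumerate the 45 unordered pairs (i,j) with i<j and classify each by sign(x_j-x_i) * sign(y_j-y_i).
  (1,2):dx=+5,dy=+7->C; (1,3):dx=+3,dy=+14->C; (1,4):dx=-2,dy=+4->D; (1,5):dx=+1,dy=-2->D
  (1,6):dx=-3,dy=+6->D; (1,7):dx=-1,dy=+11->D; (1,8):dx=-4,dy=+10->D; (1,9):dx=+8,dy=+2->C
  (1,10):dx=+7,dy=+15->C; (2,3):dx=-2,dy=+7->D; (2,4):dx=-7,dy=-3->C; (2,5):dx=-4,dy=-9->C
  (2,6):dx=-8,dy=-1->C; (2,7):dx=-6,dy=+4->D; (2,8):dx=-9,dy=+3->D; (2,9):dx=+3,dy=-5->D
  (2,10):dx=+2,dy=+8->C; (3,4):dx=-5,dy=-10->C; (3,5):dx=-2,dy=-16->C; (3,6):dx=-6,dy=-8->C
  (3,7):dx=-4,dy=-3->C; (3,8):dx=-7,dy=-4->C; (3,9):dx=+5,dy=-12->D; (3,10):dx=+4,dy=+1->C
  (4,5):dx=+3,dy=-6->D; (4,6):dx=-1,dy=+2->D; (4,7):dx=+1,dy=+7->C; (4,8):dx=-2,dy=+6->D
  (4,9):dx=+10,dy=-2->D; (4,10):dx=+9,dy=+11->C; (5,6):dx=-4,dy=+8->D; (5,7):dx=-2,dy=+13->D
  (5,8):dx=-5,dy=+12->D; (5,9):dx=+7,dy=+4->C; (5,10):dx=+6,dy=+17->C; (6,7):dx=+2,dy=+5->C
  (6,8):dx=-1,dy=+4->D; (6,9):dx=+11,dy=-4->D; (6,10):dx=+10,dy=+9->C; (7,8):dx=-3,dy=-1->C
  (7,9):dx=+9,dy=-9->D; (7,10):dx=+8,dy=+4->C; (8,9):dx=+12,dy=-8->D; (8,10):dx=+11,dy=+5->C
  (9,10):dx=-1,dy=+13->D
Step 2: C = 23, D = 22, total pairs = 45.
Step 3: tau = (C - D)/(n(n-1)/2) = (23 - 22)/45 = 0.022222.
Step 4: Exact two-sided p-value (enumerate n! = 3628800 permutations of y under H0): p = 1.000000.
Step 5: alpha = 0.05. fail to reject H0.

tau_b = 0.0222 (C=23, D=22), p = 1.000000, fail to reject H0.


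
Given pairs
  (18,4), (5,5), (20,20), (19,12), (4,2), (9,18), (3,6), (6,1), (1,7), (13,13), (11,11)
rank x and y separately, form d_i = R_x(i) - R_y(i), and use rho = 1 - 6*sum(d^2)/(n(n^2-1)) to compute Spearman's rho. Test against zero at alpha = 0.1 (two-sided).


Step 1: Rank x and y separately (midranks; no ties here).
rank(x): 18->9, 5->4, 20->11, 19->10, 4->3, 9->6, 3->2, 6->5, 1->1, 13->8, 11->7
rank(y): 4->3, 5->4, 20->11, 12->8, 2->2, 18->10, 6->5, 1->1, 7->6, 13->9, 11->7
Step 2: d_i = R_x(i) - R_y(i); compute d_i^2.
  (9-3)^2=36, (4-4)^2=0, (11-11)^2=0, (10-8)^2=4, (3-2)^2=1, (6-10)^2=16, (2-5)^2=9, (5-1)^2=16, (1-6)^2=25, (8-9)^2=1, (7-7)^2=0
sum(d^2) = 108.
Step 3: rho = 1 - 6*108 / (11*(11^2 - 1)) = 1 - 648/1320 = 0.509091.
Step 4: Under H0, t = rho * sqrt((n-2)/(1-rho^2)) = 1.7744 ~ t(9).
Step 5: Two-sided p-value from the t-distribution with 9 df = 0.109737.
Step 6: alpha = 0.1. fail to reject H0.

rho = 0.5091, p = 0.109737, fail to reject H0 at alpha = 0.1.


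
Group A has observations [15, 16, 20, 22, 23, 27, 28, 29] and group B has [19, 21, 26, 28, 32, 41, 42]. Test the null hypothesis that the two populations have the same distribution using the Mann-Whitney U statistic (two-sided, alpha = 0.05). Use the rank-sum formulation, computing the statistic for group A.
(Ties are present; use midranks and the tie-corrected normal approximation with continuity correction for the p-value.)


Step 1: Combine and sort all 15 observations; assign midranks.
sorted (value, group): (15,X), (16,X), (19,Y), (20,X), (21,Y), (22,X), (23,X), (26,Y), (27,X), (28,X), (28,Y), (29,X), (32,Y), (41,Y), (42,Y)
ranks: 15->1, 16->2, 19->3, 20->4, 21->5, 22->6, 23->7, 26->8, 27->9, 28->10.5, 28->10.5, 29->12, 32->13, 41->14, 42->15
Step 2: Rank sum for X: R1 = 1 + 2 + 4 + 6 + 7 + 9 + 10.5 + 12 = 51.5.
Step 3: U_X = R1 - n1(n1+1)/2 = 51.5 - 8*9/2 = 51.5 - 36 = 15.5.
       U_Y = n1*n2 - U_X = 56 - 15.5 = 40.5.
Step 4: Ties are present, so use the tie-corrected normal approximation (with continuity correction) for the p-value.
Step 5: p-value = 0.164537; compare to alpha = 0.05. fail to reject H0.

U_X = 15.5, p = 0.164537, fail to reject H0 at alpha = 0.05.


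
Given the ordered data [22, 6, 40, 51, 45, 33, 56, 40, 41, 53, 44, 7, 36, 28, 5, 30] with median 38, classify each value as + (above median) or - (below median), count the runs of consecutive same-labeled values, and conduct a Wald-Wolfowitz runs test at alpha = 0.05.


Step 1: Compute median = 38; label A = above, B = below.
Labels in order: BBAAABAAAAABBBBB  (n_A = 8, n_B = 8)
Step 2: Count runs R = 5.
Step 3: Under H0 (random ordering), E[R] = 2*n_A*n_B/(n_A+n_B) + 1 = 2*8*8/16 + 1 = 9.0000.
        Var[R] = 2*n_A*n_B*(2*n_A*n_B - n_A - n_B) / ((n_A+n_B)^2 * (n_A+n_B-1)) = 14336/3840 = 3.7333.
        SD[R] = 1.9322.
Step 4: Continuity-corrected z = (R + 0.5 - E[R]) / SD[R] = (5 + 0.5 - 9.0000) / 1.9322 = -1.8114.
Step 5: Two-sided p-value via normal approximation = 2*(1 - Phi(|z|)) = 0.070076.
Step 6: alpha = 0.05. fail to reject H0.

R = 5, z = -1.8114, p = 0.070076, fail to reject H0.


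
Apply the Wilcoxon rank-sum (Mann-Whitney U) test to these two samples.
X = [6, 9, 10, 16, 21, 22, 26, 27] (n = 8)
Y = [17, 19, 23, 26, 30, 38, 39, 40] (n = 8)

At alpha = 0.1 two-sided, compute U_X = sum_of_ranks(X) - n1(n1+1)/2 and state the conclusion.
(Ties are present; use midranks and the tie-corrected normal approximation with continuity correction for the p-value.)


Step 1: Combine and sort all 16 observations; assign midranks.
sorted (value, group): (6,X), (9,X), (10,X), (16,X), (17,Y), (19,Y), (21,X), (22,X), (23,Y), (26,X), (26,Y), (27,X), (30,Y), (38,Y), (39,Y), (40,Y)
ranks: 6->1, 9->2, 10->3, 16->4, 17->5, 19->6, 21->7, 22->8, 23->9, 26->10.5, 26->10.5, 27->12, 30->13, 38->14, 39->15, 40->16
Step 2: Rank sum for X: R1 = 1 + 2 + 3 + 4 + 7 + 8 + 10.5 + 12 = 47.5.
Step 3: U_X = R1 - n1(n1+1)/2 = 47.5 - 8*9/2 = 47.5 - 36 = 11.5.
       U_Y = n1*n2 - U_X = 64 - 11.5 = 52.5.
Step 4: Ties are present, so use the tie-corrected normal approximation (with continuity correction) for the p-value.
Step 5: p-value = 0.035556; compare to alpha = 0.1. reject H0.

U_X = 11.5, p = 0.035556, reject H0 at alpha = 0.1.


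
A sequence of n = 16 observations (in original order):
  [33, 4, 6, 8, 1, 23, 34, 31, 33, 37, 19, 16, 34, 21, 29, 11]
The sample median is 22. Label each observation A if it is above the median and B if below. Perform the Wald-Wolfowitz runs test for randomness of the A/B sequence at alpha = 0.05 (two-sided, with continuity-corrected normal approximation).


Step 1: Compute median = 22; label A = above, B = below.
Labels in order: ABBBBAAAAABBABAB  (n_A = 8, n_B = 8)
Step 2: Count runs R = 8.
Step 3: Under H0 (random ordering), E[R] = 2*n_A*n_B/(n_A+n_B) + 1 = 2*8*8/16 + 1 = 9.0000.
        Var[R] = 2*n_A*n_B*(2*n_A*n_B - n_A - n_B) / ((n_A+n_B)^2 * (n_A+n_B-1)) = 14336/3840 = 3.7333.
        SD[R] = 1.9322.
Step 4: Continuity-corrected z = (R + 0.5 - E[R]) / SD[R] = (8 + 0.5 - 9.0000) / 1.9322 = -0.2588.
Step 5: Two-sided p-value via normal approximation = 2*(1 - Phi(|z|)) = 0.795809.
Step 6: alpha = 0.05. fail to reject H0.

R = 8, z = -0.2588, p = 0.795809, fail to reject H0.


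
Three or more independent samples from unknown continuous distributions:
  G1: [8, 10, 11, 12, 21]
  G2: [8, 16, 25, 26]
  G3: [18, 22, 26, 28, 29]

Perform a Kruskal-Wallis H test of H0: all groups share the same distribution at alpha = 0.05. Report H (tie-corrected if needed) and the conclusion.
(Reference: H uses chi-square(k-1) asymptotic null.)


Step 1: Combine all N = 14 observations and assign midranks.
sorted (value, group, rank): (8,G1,1.5), (8,G2,1.5), (10,G1,3), (11,G1,4), (12,G1,5), (16,G2,6), (18,G3,7), (21,G1,8), (22,G3,9), (25,G2,10), (26,G2,11.5), (26,G3,11.5), (28,G3,13), (29,G3,14)
Step 2: Sum ranks within each group.
R_1 = 21.5 (n_1 = 5)
R_2 = 29 (n_2 = 4)
R_3 = 54.5 (n_3 = 5)
Step 3: H = 12/(N(N+1)) * sum(R_i^2/n_i) - 3(N+1)
     = 12/(14*15) * (21.5^2/5 + 29^2/4 + 54.5^2/5) - 3*15
     = 0.057143 * 896.75 - 45
     = 6.242857.
Step 4: Ties present; correction factor C = 1 - 12/(14^3 - 14) = 0.995604. Corrected H = 6.242857 / 0.995604 = 6.270419.
Step 5: Under H0, H ~ chi^2(2); p-value = 0.043491.
Step 6: alpha = 0.05. reject H0.

H = 6.2704, df = 2, p = 0.043491, reject H0.


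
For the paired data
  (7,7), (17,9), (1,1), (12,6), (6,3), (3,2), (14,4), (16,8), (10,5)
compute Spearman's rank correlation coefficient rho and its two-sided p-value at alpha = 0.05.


Step 1: Rank x and y separately (midranks; no ties here).
rank(x): 7->4, 17->9, 1->1, 12->6, 6->3, 3->2, 14->7, 16->8, 10->5
rank(y): 7->7, 9->9, 1->1, 6->6, 3->3, 2->2, 4->4, 8->8, 5->5
Step 2: d_i = R_x(i) - R_y(i); compute d_i^2.
  (4-7)^2=9, (9-9)^2=0, (1-1)^2=0, (6-6)^2=0, (3-3)^2=0, (2-2)^2=0, (7-4)^2=9, (8-8)^2=0, (5-5)^2=0
sum(d^2) = 18.
Step 3: rho = 1 - 6*18 / (9*(9^2 - 1)) = 1 - 108/720 = 0.850000.
Step 4: Under H0, t = rho * sqrt((n-2)/(1-rho^2)) = 4.2691 ~ t(7).
Step 5: Two-sided p-value from the t-distribution with 7 df = 0.003705.
Step 6: alpha = 0.05. reject H0.

rho = 0.8500, p = 0.003705, reject H0 at alpha = 0.05.


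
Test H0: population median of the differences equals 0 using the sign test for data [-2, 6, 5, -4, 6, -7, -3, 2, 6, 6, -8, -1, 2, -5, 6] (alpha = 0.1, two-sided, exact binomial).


Step 1: Discard zero differences. Original n = 15; n_eff = number of nonzero differences = 15.
Nonzero differences (with sign): -2, +6, +5, -4, +6, -7, -3, +2, +6, +6, -8, -1, +2, -5, +6
Step 2: Count signs: positive = 8, negative = 7.
Step 3: Under H0: P(positive) = 0.5, so the number of positives S ~ Bin(15, 0.5).
Step 4: Two-sided exact p-value = sum of Bin(15,0.5) probabilities at or below the observed probability = 1.000000.
Step 5: alpha = 0.1. fail to reject H0.

n_eff = 15, pos = 8, neg = 7, p = 1.000000, fail to reject H0.


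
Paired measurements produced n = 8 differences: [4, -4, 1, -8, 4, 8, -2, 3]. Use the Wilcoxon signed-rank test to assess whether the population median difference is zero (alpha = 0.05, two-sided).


Step 1: Drop any zero differences (none here) and take |d_i|.
|d| = [4, 4, 1, 8, 4, 8, 2, 3]
Step 2: Midrank |d_i| (ties get averaged ranks).
ranks: |4|->5, |4|->5, |1|->1, |8|->7.5, |4|->5, |8|->7.5, |2|->2, |3|->3
Step 3: Attach original signs; sum ranks with positive sign and with negative sign.
W+ = 5 + 1 + 5 + 7.5 + 3 = 21.5
W- = 5 + 7.5 + 2 = 14.5
(Check: W+ + W- = 36 should equal n(n+1)/2 = 36.)
Step 4: Test statistic W = min(W+, W-) = 14.5.
Step 5: Ties in |d|, so use the tie-corrected normal approximation.
        E[W] = n(n+1)/4 = 8*9/4 = 18.
        Tie groups: |d|=4 (t=3), |d|=8 (t=2); sum(t^3 - t) = 30.
        Var[W] = n(n+1)(2n+1)/24 - sum(t^3-t)/48 = 1224/24 - 30/48 = 50.375.
        z = (W - E[W]) / sqrt(Var[W]) = (14.5 - 18) / 7.0975 = -0.4931.
        Two-sided p = 2*Phi(z) = 0.621921.
Step 6: alpha = 0.05. fail to reject H0.

W+ = 21.5, W- = 14.5, W = min = 14.5, p = 0.621921, fail to reject H0.


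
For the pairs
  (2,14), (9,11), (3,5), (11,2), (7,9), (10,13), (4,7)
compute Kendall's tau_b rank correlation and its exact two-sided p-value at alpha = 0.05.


Step 1: Enumerate the 21 unordered pairs (i,j) with i<j and classify each by sign(x_j-x_i) * sign(y_j-y_i).
  (1,2):dx=+7,dy=-3->D; (1,3):dx=+1,dy=-9->D; (1,4):dx=+9,dy=-12->D; (1,5):dx=+5,dy=-5->D
  (1,6):dx=+8,dy=-1->D; (1,7):dx=+2,dy=-7->D; (2,3):dx=-6,dy=-6->C; (2,4):dx=+2,dy=-9->D
  (2,5):dx=-2,dy=-2->C; (2,6):dx=+1,dy=+2->C; (2,7):dx=-5,dy=-4->C; (3,4):dx=+8,dy=-3->D
  (3,5):dx=+4,dy=+4->C; (3,6):dx=+7,dy=+8->C; (3,7):dx=+1,dy=+2->C; (4,5):dx=-4,dy=+7->D
  (4,6):dx=-1,dy=+11->D; (4,7):dx=-7,dy=+5->D; (5,6):dx=+3,dy=+4->C; (5,7):dx=-3,dy=-2->C
  (6,7):dx=-6,dy=-6->C
Step 2: C = 10, D = 11, total pairs = 21.
Step 3: tau = (C - D)/(n(n-1)/2) = (10 - 11)/21 = -0.047619.
Step 4: Exact two-sided p-value (enumerate n! = 5040 permutations of y under H0): p = 1.000000.
Step 5: alpha = 0.05. fail to reject H0.

tau_b = -0.0476 (C=10, D=11), p = 1.000000, fail to reject H0.


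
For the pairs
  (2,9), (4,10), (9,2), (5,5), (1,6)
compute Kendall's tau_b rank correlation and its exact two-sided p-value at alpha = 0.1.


Step 1: Enumerate the 10 unordered pairs (i,j) with i<j and classify each by sign(x_j-x_i) * sign(y_j-y_i).
  (1,2):dx=+2,dy=+1->C; (1,3):dx=+7,dy=-7->D; (1,4):dx=+3,dy=-4->D; (1,5):dx=-1,dy=-3->C
  (2,3):dx=+5,dy=-8->D; (2,4):dx=+1,dy=-5->D; (2,5):dx=-3,dy=-4->C; (3,4):dx=-4,dy=+3->D
  (3,5):dx=-8,dy=+4->D; (4,5):dx=-4,dy=+1->D
Step 2: C = 3, D = 7, total pairs = 10.
Step 3: tau = (C - D)/(n(n-1)/2) = (3 - 7)/10 = -0.400000.
Step 4: Exact two-sided p-value (enumerate n! = 120 permutations of y under H0): p = 0.483333.
Step 5: alpha = 0.1. fail to reject H0.

tau_b = -0.4000 (C=3, D=7), p = 0.483333, fail to reject H0.


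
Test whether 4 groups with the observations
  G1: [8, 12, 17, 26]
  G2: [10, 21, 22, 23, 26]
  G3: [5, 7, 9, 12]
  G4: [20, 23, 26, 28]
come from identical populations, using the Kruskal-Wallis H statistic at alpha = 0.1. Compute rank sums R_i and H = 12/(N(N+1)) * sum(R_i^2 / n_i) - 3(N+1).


Step 1: Combine all N = 17 observations and assign midranks.
sorted (value, group, rank): (5,G3,1), (7,G3,2), (8,G1,3), (9,G3,4), (10,G2,5), (12,G1,6.5), (12,G3,6.5), (17,G1,8), (20,G4,9), (21,G2,10), (22,G2,11), (23,G2,12.5), (23,G4,12.5), (26,G1,15), (26,G2,15), (26,G4,15), (28,G4,17)
Step 2: Sum ranks within each group.
R_1 = 32.5 (n_1 = 4)
R_2 = 53.5 (n_2 = 5)
R_3 = 13.5 (n_3 = 4)
R_4 = 53.5 (n_4 = 4)
Step 3: H = 12/(N(N+1)) * sum(R_i^2/n_i) - 3(N+1)
     = 12/(17*18) * (32.5^2/4 + 53.5^2/5 + 13.5^2/4 + 53.5^2/4) - 3*18
     = 0.039216 * 1597.64 - 54
     = 8.652451.
Step 4: Ties present; correction factor C = 1 - 36/(17^3 - 17) = 0.992647. Corrected H = 8.652451 / 0.992647 = 8.716543.
Step 5: Under H0, H ~ chi^2(3); p-value = 0.033307.
Step 6: alpha = 0.1. reject H0.

H = 8.7165, df = 3, p = 0.033307, reject H0.


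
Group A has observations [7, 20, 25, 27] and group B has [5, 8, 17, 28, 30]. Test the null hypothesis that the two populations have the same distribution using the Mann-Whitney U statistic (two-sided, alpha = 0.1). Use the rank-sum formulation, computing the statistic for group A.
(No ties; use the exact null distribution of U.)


Step 1: Combine and sort all 9 observations; assign midranks.
sorted (value, group): (5,Y), (7,X), (8,Y), (17,Y), (20,X), (25,X), (27,X), (28,Y), (30,Y)
ranks: 5->1, 7->2, 8->3, 17->4, 20->5, 25->6, 27->7, 28->8, 30->9
Step 2: Rank sum for X: R1 = 2 + 5 + 6 + 7 = 20.
Step 3: U_X = R1 - n1(n1+1)/2 = 20 - 4*5/2 = 20 - 10 = 10.
       U_Y = n1*n2 - U_X = 20 - 10 = 10.
Step 4: No ties, so the exact null distribution of U (based on enumerating the C(9,4) = 126 equally likely rank assignments) gives the two-sided p-value.
Step 5: p-value = 1.000000; compare to alpha = 0.1. fail to reject H0.

U_X = 10, p = 1.000000, fail to reject H0 at alpha = 0.1.


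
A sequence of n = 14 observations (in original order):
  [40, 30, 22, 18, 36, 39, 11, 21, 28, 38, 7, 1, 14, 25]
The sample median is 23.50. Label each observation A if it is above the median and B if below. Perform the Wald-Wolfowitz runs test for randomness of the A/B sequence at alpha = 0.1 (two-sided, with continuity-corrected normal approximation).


Step 1: Compute median = 23.50; label A = above, B = below.
Labels in order: AABBAABBAABBBA  (n_A = 7, n_B = 7)
Step 2: Count runs R = 7.
Step 3: Under H0 (random ordering), E[R] = 2*n_A*n_B/(n_A+n_B) + 1 = 2*7*7/14 + 1 = 8.0000.
        Var[R] = 2*n_A*n_B*(2*n_A*n_B - n_A - n_B) / ((n_A+n_B)^2 * (n_A+n_B-1)) = 8232/2548 = 3.2308.
        SD[R] = 1.7974.
Step 4: Continuity-corrected z = (R + 0.5 - E[R]) / SD[R] = (7 + 0.5 - 8.0000) / 1.7974 = -0.2782.
Step 5: Two-sided p-value via normal approximation = 2*(1 - Phi(|z|)) = 0.780879.
Step 6: alpha = 0.1. fail to reject H0.

R = 7, z = -0.2782, p = 0.780879, fail to reject H0.


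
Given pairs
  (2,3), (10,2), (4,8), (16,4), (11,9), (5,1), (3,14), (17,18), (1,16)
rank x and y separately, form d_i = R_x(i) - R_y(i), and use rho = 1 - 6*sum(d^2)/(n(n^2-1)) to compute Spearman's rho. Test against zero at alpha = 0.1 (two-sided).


Step 1: Rank x and y separately (midranks; no ties here).
rank(x): 2->2, 10->6, 4->4, 16->8, 11->7, 5->5, 3->3, 17->9, 1->1
rank(y): 3->3, 2->2, 8->5, 4->4, 9->6, 1->1, 14->7, 18->9, 16->8
Step 2: d_i = R_x(i) - R_y(i); compute d_i^2.
  (2-3)^2=1, (6-2)^2=16, (4-5)^2=1, (8-4)^2=16, (7-6)^2=1, (5-1)^2=16, (3-7)^2=16, (9-9)^2=0, (1-8)^2=49
sum(d^2) = 116.
Step 3: rho = 1 - 6*116 / (9*(9^2 - 1)) = 1 - 696/720 = 0.033333.
Step 4: Under H0, t = rho * sqrt((n-2)/(1-rho^2)) = 0.0882 ~ t(7).
Step 5: Two-sided p-value from the t-distribution with 7 df = 0.932157.
Step 6: alpha = 0.1. fail to reject H0.

rho = 0.0333, p = 0.932157, fail to reject H0 at alpha = 0.1.


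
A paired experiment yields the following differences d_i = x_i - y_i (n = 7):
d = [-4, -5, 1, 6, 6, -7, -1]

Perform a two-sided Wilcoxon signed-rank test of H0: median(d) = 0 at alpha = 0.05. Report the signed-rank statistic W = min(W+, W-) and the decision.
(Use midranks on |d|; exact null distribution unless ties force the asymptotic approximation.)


Step 1: Drop any zero differences (none here) and take |d_i|.
|d| = [4, 5, 1, 6, 6, 7, 1]
Step 2: Midrank |d_i| (ties get averaged ranks).
ranks: |4|->3, |5|->4, |1|->1.5, |6|->5.5, |6|->5.5, |7|->7, |1|->1.5
Step 3: Attach original signs; sum ranks with positive sign and with negative sign.
W+ = 1.5 + 5.5 + 5.5 = 12.5
W- = 3 + 4 + 7 + 1.5 = 15.5
(Check: W+ + W- = 28 should equal n(n+1)/2 = 28.)
Step 4: Test statistic W = min(W+, W-) = 12.5.
Step 5: Ties in |d|, so use the tie-corrected normal approximation.
        E[W] = n(n+1)/4 = 7*8/4 = 14.
        Tie groups: |d|=1 (t=2), |d|=6 (t=2); sum(t^3 - t) = 12.
        Var[W] = n(n+1)(2n+1)/24 - sum(t^3-t)/48 = 840/24 - 12/48 = 34.75.
        z = (W - E[W]) / sqrt(Var[W]) = (12.5 - 14) / 5.8949 = -0.2545.
        Two-sided p = 2*Phi(z) = 0.799143.
Step 6: alpha = 0.05. fail to reject H0.

W+ = 12.5, W- = 15.5, W = min = 12.5, p = 0.799143, fail to reject H0.


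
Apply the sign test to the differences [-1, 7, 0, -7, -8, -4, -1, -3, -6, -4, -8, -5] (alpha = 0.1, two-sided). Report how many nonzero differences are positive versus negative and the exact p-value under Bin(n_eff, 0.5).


Step 1: Discard zero differences. Original n = 12; n_eff = number of nonzero differences = 11.
Nonzero differences (with sign): -1, +7, -7, -8, -4, -1, -3, -6, -4, -8, -5
Step 2: Count signs: positive = 1, negative = 10.
Step 3: Under H0: P(positive) = 0.5, so the number of positives S ~ Bin(11, 0.5).
Step 4: Two-sided exact p-value = sum of Bin(11,0.5) probabilities at or below the observed probability = 0.011719.
Step 5: alpha = 0.1. reject H0.

n_eff = 11, pos = 1, neg = 10, p = 0.011719, reject H0.


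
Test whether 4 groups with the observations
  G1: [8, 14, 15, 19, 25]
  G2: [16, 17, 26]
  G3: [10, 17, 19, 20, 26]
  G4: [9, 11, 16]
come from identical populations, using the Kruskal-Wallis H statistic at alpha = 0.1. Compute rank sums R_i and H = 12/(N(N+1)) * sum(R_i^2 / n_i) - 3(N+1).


Step 1: Combine all N = 16 observations and assign midranks.
sorted (value, group, rank): (8,G1,1), (9,G4,2), (10,G3,3), (11,G4,4), (14,G1,5), (15,G1,6), (16,G2,7.5), (16,G4,7.5), (17,G2,9.5), (17,G3,9.5), (19,G1,11.5), (19,G3,11.5), (20,G3,13), (25,G1,14), (26,G2,15.5), (26,G3,15.5)
Step 2: Sum ranks within each group.
R_1 = 37.5 (n_1 = 5)
R_2 = 32.5 (n_2 = 3)
R_3 = 52.5 (n_3 = 5)
R_4 = 13.5 (n_4 = 3)
Step 3: H = 12/(N(N+1)) * sum(R_i^2/n_i) - 3(N+1)
     = 12/(16*17) * (37.5^2/5 + 32.5^2/3 + 52.5^2/5 + 13.5^2/3) - 3*17
     = 0.044118 * 1245.33 - 51
     = 3.941176.
Step 4: Ties present; correction factor C = 1 - 24/(16^3 - 16) = 0.994118. Corrected H = 3.941176 / 0.994118 = 3.964497.
Step 5: Under H0, H ~ chi^2(3); p-value = 0.265323.
Step 6: alpha = 0.1. fail to reject H0.

H = 3.9645, df = 3, p = 0.265323, fail to reject H0.


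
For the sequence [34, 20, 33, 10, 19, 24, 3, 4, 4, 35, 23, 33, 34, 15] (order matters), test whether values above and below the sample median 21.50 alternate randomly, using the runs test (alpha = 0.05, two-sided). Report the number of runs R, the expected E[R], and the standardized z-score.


Step 1: Compute median = 21.50; label A = above, B = below.
Labels in order: ABABBABBBAAAAB  (n_A = 7, n_B = 7)
Step 2: Count runs R = 8.
Step 3: Under H0 (random ordering), E[R] = 2*n_A*n_B/(n_A+n_B) + 1 = 2*7*7/14 + 1 = 8.0000.
        Var[R] = 2*n_A*n_B*(2*n_A*n_B - n_A - n_B) / ((n_A+n_B)^2 * (n_A+n_B-1)) = 8232/2548 = 3.2308.
        SD[R] = 1.7974.
Step 4: R = E[R], so z = 0 with no continuity correction.
Step 5: Two-sided p-value via normal approximation = 2*(1 - Phi(|z|)) = 1.000000.
Step 6: alpha = 0.05. fail to reject H0.

R = 8, z = 0.0000, p = 1.000000, fail to reject H0.


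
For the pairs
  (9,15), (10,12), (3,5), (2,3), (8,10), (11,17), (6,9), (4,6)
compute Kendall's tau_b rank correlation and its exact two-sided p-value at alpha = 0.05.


Step 1: Enumerate the 28 unordered pairs (i,j) with i<j and classify each by sign(x_j-x_i) * sign(y_j-y_i).
  (1,2):dx=+1,dy=-3->D; (1,3):dx=-6,dy=-10->C; (1,4):dx=-7,dy=-12->C; (1,5):dx=-1,dy=-5->C
  (1,6):dx=+2,dy=+2->C; (1,7):dx=-3,dy=-6->C; (1,8):dx=-5,dy=-9->C; (2,3):dx=-7,dy=-7->C
  (2,4):dx=-8,dy=-9->C; (2,5):dx=-2,dy=-2->C; (2,6):dx=+1,dy=+5->C; (2,7):dx=-4,dy=-3->C
  (2,8):dx=-6,dy=-6->C; (3,4):dx=-1,dy=-2->C; (3,5):dx=+5,dy=+5->C; (3,6):dx=+8,dy=+12->C
  (3,7):dx=+3,dy=+4->C; (3,8):dx=+1,dy=+1->C; (4,5):dx=+6,dy=+7->C; (4,6):dx=+9,dy=+14->C
  (4,7):dx=+4,dy=+6->C; (4,8):dx=+2,dy=+3->C; (5,6):dx=+3,dy=+7->C; (5,7):dx=-2,dy=-1->C
  (5,8):dx=-4,dy=-4->C; (6,7):dx=-5,dy=-8->C; (6,8):dx=-7,dy=-11->C; (7,8):dx=-2,dy=-3->C
Step 2: C = 27, D = 1, total pairs = 28.
Step 3: tau = (C - D)/(n(n-1)/2) = (27 - 1)/28 = 0.928571.
Step 4: Exact two-sided p-value (enumerate n! = 40320 permutations of y under H0): p = 0.000397.
Step 5: alpha = 0.05. reject H0.

tau_b = 0.9286 (C=27, D=1), p = 0.000397, reject H0.


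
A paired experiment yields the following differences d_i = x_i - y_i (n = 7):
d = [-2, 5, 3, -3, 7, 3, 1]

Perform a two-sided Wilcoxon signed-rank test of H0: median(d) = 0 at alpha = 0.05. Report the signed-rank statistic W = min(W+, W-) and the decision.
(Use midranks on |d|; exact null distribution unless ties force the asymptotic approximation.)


Step 1: Drop any zero differences (none here) and take |d_i|.
|d| = [2, 5, 3, 3, 7, 3, 1]
Step 2: Midrank |d_i| (ties get averaged ranks).
ranks: |2|->2, |5|->6, |3|->4, |3|->4, |7|->7, |3|->4, |1|->1
Step 3: Attach original signs; sum ranks with positive sign and with negative sign.
W+ = 6 + 4 + 7 + 4 + 1 = 22
W- = 2 + 4 = 6
(Check: W+ + W- = 28 should equal n(n+1)/2 = 28.)
Step 4: Test statistic W = min(W+, W-) = 6.
Step 5: Ties in |d|, so use the tie-corrected normal approximation.
        E[W] = n(n+1)/4 = 7*8/4 = 14.
        Tie groups: |d|=3 (t=3); sum(t^3 - t) = 24.
        Var[W] = n(n+1)(2n+1)/24 - sum(t^3-t)/48 = 840/24 - 24/48 = 34.5.
        z = (W - E[W]) / sqrt(Var[W]) = (6 - 14) / 5.8737 = -1.3620.
        Two-sided p = 2*Phi(z) = 0.173195.
Step 6: alpha = 0.05. fail to reject H0.

W+ = 22, W- = 6, W = min = 6, p = 0.173195, fail to reject H0.


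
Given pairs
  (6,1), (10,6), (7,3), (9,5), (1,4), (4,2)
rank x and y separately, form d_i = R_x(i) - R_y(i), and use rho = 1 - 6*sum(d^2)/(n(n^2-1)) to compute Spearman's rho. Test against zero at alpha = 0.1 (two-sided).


Step 1: Rank x and y separately (midranks; no ties here).
rank(x): 6->3, 10->6, 7->4, 9->5, 1->1, 4->2
rank(y): 1->1, 6->6, 3->3, 5->5, 4->4, 2->2
Step 2: d_i = R_x(i) - R_y(i); compute d_i^2.
  (3-1)^2=4, (6-6)^2=0, (4-3)^2=1, (5-5)^2=0, (1-4)^2=9, (2-2)^2=0
sum(d^2) = 14.
Step 3: rho = 1 - 6*14 / (6*(6^2 - 1)) = 1 - 84/210 = 0.600000.
Step 4: Under H0, t = rho * sqrt((n-2)/(1-rho^2)) = 1.5000 ~ t(4).
Step 5: Two-sided p-value from the t-distribution with 4 df = 0.208000.
Step 6: alpha = 0.1. fail to reject H0.

rho = 0.6000, p = 0.208000, fail to reject H0 at alpha = 0.1.


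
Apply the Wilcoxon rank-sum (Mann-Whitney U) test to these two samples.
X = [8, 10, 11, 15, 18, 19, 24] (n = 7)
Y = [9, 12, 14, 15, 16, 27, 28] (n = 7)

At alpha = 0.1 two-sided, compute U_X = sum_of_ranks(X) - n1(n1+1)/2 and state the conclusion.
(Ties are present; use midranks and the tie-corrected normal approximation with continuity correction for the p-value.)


Step 1: Combine and sort all 14 observations; assign midranks.
sorted (value, group): (8,X), (9,Y), (10,X), (11,X), (12,Y), (14,Y), (15,X), (15,Y), (16,Y), (18,X), (19,X), (24,X), (27,Y), (28,Y)
ranks: 8->1, 9->2, 10->3, 11->4, 12->5, 14->6, 15->7.5, 15->7.5, 16->9, 18->10, 19->11, 24->12, 27->13, 28->14
Step 2: Rank sum for X: R1 = 1 + 3 + 4 + 7.5 + 10 + 11 + 12 = 48.5.
Step 3: U_X = R1 - n1(n1+1)/2 = 48.5 - 7*8/2 = 48.5 - 28 = 20.5.
       U_Y = n1*n2 - U_X = 49 - 20.5 = 28.5.
Step 4: Ties are present, so use the tie-corrected normal approximation (with continuity correction) for the p-value.
Step 5: p-value = 0.654365; compare to alpha = 0.1. fail to reject H0.

U_X = 20.5, p = 0.654365, fail to reject H0 at alpha = 0.1.


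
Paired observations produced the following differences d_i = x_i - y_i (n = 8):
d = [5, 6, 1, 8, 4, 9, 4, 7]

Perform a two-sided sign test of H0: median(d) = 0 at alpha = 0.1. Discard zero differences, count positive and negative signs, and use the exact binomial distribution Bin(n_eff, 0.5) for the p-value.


Step 1: Discard zero differences. Original n = 8; n_eff = number of nonzero differences = 8.
Nonzero differences (with sign): +5, +6, +1, +8, +4, +9, +4, +7
Step 2: Count signs: positive = 8, negative = 0.
Step 3: Under H0: P(positive) = 0.5, so the number of positives S ~ Bin(8, 0.5).
Step 4: Two-sided exact p-value = sum of Bin(8,0.5) probabilities at or below the observed probability = 0.007812.
Step 5: alpha = 0.1. reject H0.

n_eff = 8, pos = 8, neg = 0, p = 0.007812, reject H0.
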